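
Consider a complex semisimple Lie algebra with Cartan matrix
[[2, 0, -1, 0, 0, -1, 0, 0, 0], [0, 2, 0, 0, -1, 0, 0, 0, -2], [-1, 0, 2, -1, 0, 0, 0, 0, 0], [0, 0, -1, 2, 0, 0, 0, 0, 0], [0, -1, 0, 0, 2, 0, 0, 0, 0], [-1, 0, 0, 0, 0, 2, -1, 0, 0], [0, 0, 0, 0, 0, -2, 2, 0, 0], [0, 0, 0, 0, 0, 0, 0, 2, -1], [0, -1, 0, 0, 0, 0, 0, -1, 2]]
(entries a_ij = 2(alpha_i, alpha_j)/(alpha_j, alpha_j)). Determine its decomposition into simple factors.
The diagram associated to this matrix has two connected components: the simple roots {alpha_1, alpha_3, alpha_4, alpha_6, alpha_7} form a chain of 5 nodes with a double edge at one end; the terminal node there is the unique long simple root (C_5), and {alpha_2, alpha_5, alpha_8, alpha_9} form a chain of 4 nodes with a double edge between the middle two (F_4). A semisimple Lie algebra decomposes uniquely as the direct sum of simple ideals, one per connected component of its Dynkin diagram, so g ≅ C_5 ⊕ F_4 (dimension 55 + 52 = 107).

C_5 (sp(10)) ⊕ F_4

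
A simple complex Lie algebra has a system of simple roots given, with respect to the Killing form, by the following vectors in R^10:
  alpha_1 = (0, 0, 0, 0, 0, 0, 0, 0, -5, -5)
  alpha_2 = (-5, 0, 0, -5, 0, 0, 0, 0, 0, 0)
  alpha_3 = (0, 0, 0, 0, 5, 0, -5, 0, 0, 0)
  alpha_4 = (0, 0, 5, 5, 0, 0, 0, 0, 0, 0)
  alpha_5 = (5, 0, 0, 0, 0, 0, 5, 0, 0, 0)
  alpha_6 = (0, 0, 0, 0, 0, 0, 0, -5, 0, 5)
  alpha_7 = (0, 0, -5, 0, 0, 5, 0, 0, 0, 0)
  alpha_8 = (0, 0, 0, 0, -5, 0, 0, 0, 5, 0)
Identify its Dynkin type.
type A_8

Compute the Cartan integers a_ij = 2(alpha_i, alpha_j)/(alpha_j, alpha_j); the resulting 8x8 Cartan matrix is
[[2, 0, 0, 0, 0, -1, 0, -1], [0, 2, 0, -1, -1, 0, 0, 0], [0, 0, 2, 0, -1, 0, 0, -1], [0, -1, 0, 2, 0, 0, -1, 0], [0, -1, -1, 0, 2, 0, 0, 0], [-1, 0, 0, 0, 0, 2, 0, 0], [0, 0, 0, -1, 0, 0, 2, 0], [-1, 0, -1, 0, 0, 0, 0, 2]].
All simple roots have the same length, so the diagram is simply laced. The associated Dynkin diagram is a chain of 8 nodes with single edges (A_8), so the type is A_8 (the algebra sl(9)).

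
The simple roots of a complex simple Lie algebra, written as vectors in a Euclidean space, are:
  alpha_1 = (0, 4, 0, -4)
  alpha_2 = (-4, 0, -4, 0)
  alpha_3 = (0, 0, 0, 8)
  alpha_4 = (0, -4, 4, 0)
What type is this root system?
Compute the Cartan integers a_ij = 2(alpha_i, alpha_j)/(alpha_j, alpha_j); the resulting 4x4 Cartan matrix is
[[2, 0, -1, -1], [0, 2, 0, -1], [-2, 0, 2, 0], [-1, -1, 0, 2]].
The roots have two lengths (squared-length ratio 2:1); the short ones are alpha_{1,2,4}. The associated Dynkin diagram is a chain of 4 nodes with a double edge at one end; the terminal node there is the unique long simple root (C_4), so the type is C_4 (the algebra sp(8)).

C_4 (sp(8))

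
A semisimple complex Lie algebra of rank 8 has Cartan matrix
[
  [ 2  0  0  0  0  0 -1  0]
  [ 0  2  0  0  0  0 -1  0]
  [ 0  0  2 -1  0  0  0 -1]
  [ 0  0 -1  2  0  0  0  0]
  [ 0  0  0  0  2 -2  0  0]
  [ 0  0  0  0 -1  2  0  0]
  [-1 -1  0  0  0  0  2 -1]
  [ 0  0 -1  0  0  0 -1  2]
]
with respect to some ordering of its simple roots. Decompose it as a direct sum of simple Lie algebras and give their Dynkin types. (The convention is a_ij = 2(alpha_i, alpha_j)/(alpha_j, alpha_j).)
The diagram associated to this matrix has two connected components: the simple roots {alpha_5, alpha_6} form a chain of 2 nodes with a double edge at one end; the terminal node there is the unique short simple root (B_2), and {alpha_1, alpha_2, alpha_3, alpha_4, alpha_7, alpha_8} form a chain of 4 nodes with a fork of two nodes at one end (D_6). A semisimple Lie algebra decomposes uniquely as the direct sum of simple ideals, one per connected component of its Dynkin diagram, so g ≅ B_2 ⊕ D_6 (dimension 10 + 66 = 76).

type B_2 + type D_6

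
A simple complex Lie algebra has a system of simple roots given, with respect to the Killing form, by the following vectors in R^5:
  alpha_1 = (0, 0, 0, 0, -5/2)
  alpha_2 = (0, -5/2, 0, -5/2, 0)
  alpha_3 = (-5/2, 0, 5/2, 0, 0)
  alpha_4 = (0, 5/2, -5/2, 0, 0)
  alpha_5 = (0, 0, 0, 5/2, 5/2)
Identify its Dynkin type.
type B_5

Compute the Cartan integers a_ij = 2(alpha_i, alpha_j)/(alpha_j, alpha_j); the resulting 5x5 Cartan matrix is
[[2, 0, 0, 0, -1], [0, 2, 0, -1, -1], [0, 0, 2, -1, 0], [0, -1, -1, 2, 0], [-2, -1, 0, 0, 2]].
The roots have two lengths (squared-length ratio 2:1); the short ones are alpha_{1}. The associated Dynkin diagram is a chain of 5 nodes with a double edge at one end; the terminal node there is the unique short simple root (B_5), so the type is B_5 (the algebra so(11)).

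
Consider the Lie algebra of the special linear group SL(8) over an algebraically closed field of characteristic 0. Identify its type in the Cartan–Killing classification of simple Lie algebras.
This is sl(8), which has dimension 8^2 - 1 = 63 and rank 8 - 1 = 7 (a Cartan subalgebra is the diagonal traceless matrices). In the classification of classical Lie algebras, the special linear algebra sl(n+1) has type A_n; here n = 7, so the Dynkin diagram is a chain of 7 nodes with single edges (A_7). Hence the type is A_7.

type A_7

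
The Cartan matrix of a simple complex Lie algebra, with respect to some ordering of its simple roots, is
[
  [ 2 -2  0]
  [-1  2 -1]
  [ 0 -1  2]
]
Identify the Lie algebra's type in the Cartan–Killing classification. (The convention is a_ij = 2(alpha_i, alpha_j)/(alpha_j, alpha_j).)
The matrix has rank 3 with 2's on the diagonal. Reading the off-diagonal entries as Dynkin edges (a single edge where a_ij = a_ji = -1; a double or triple edge where a_ij * a_ji = 2 or 3), the diagram is a chain of 3 nodes with a double edge at one end; the terminal node there is the unique long simple root (C_3). One simple-root ordering that puts it in standard form is (alpha_3, alpha_2, alpha_1). So the algebra is type C_3, i.e. sp(6).

C3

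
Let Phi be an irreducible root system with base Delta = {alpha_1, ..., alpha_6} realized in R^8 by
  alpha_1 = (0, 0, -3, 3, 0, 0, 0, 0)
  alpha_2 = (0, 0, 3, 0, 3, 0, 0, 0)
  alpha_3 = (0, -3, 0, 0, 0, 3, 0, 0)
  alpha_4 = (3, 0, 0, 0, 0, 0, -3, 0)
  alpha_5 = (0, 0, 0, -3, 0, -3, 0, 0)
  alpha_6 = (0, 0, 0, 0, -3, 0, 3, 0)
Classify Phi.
Compute the Cartan integers a_ij = 2(alpha_i, alpha_j)/(alpha_j, alpha_j); the resulting 6x6 Cartan matrix is
[[2, -1, 0, 0, -1, 0], [-1, 2, 0, 0, 0, -1], [0, 0, 2, 0, -1, 0], [0, 0, 0, 2, 0, -1], [-1, 0, -1, 0, 2, 0], [0, -1, 0, -1, 0, 2]].
All simple roots have the same length, so the diagram is simply laced. The associated Dynkin diagram is a chain of 6 nodes with single edges (A_6), so the type is A_6 (the algebra sl(7)).

A_6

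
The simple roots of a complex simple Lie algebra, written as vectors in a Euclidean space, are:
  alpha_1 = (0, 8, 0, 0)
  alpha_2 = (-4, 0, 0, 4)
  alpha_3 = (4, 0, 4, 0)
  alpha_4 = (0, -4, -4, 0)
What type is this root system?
Compute the Cartan integers a_ij = 2(alpha_i, alpha_j)/(alpha_j, alpha_j); the resulting 4x4 Cartan matrix is
[[2, 0, 0, -2], [0, 2, -1, 0], [0, -1, 2, -1], [-1, 0, -1, 2]].
The roots have two lengths (squared-length ratio 2:1); the short ones are alpha_{2,3,4}. The associated Dynkin diagram is a chain of 4 nodes with a double edge at one end; the terminal node there is the unique long simple root (C_4), so the type is C_4 (the algebra sp(8)).

C4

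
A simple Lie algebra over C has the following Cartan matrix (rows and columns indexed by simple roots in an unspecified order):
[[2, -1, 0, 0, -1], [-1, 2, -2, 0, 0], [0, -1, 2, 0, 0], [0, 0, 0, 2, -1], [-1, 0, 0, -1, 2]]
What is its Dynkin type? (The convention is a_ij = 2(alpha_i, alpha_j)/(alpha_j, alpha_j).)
The matrix has rank 5 with 2's on the diagonal. Reading the off-diagonal entries as Dynkin edges (a single edge where a_ij = a_ji = -1; a double or triple edge where a_ij * a_ji = 2 or 3), the diagram is a chain of 5 nodes with a double edge at one end; the terminal node there is the unique short simple root (B_5). One simple-root ordering that puts it in standard form is (alpha_4, alpha_5, alpha_1, alpha_2, alpha_3). So the algebra is type B_5, i.e. so(11).

B_5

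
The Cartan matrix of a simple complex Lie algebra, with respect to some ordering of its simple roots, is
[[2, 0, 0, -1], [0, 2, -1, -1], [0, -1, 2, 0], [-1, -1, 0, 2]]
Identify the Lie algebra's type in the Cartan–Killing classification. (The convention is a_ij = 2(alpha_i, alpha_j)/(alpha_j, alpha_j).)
A4

The matrix has rank 4 with 2's on the diagonal. Reading the off-diagonal entries as Dynkin edges (a single edge where a_ij = a_ji = -1; a double or triple edge where a_ij * a_ji = 2 or 3), the diagram is a chain of 4 nodes with single edges (A_4). One simple-root ordering that puts it in standard form is (alpha_1, alpha_4, alpha_2, alpha_3). So the algebra is type A_4, i.e. sl(5).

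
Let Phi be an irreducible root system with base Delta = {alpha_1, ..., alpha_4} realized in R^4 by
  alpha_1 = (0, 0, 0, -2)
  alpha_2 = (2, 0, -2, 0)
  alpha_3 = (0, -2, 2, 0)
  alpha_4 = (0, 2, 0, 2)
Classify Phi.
B_4 (so(9))

Compute the Cartan integers a_ij = 2(alpha_i, alpha_j)/(alpha_j, alpha_j); the resulting 4x4 Cartan matrix is
[[2, 0, 0, -1], [0, 2, -1, 0], [0, -1, 2, -1], [-2, 0, -1, 2]].
The roots have two lengths (squared-length ratio 2:1); the short ones are alpha_{1}. The associated Dynkin diagram is a chain of 4 nodes with a double edge at one end; the terminal node there is the unique short simple root (B_4), so the type is B_4 (the algebra so(9)).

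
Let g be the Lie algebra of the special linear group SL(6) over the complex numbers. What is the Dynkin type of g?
This is sl(6), which has dimension 6^2 - 1 = 35 and rank 6 - 1 = 5 (a Cartan subalgebra is the diagonal traceless matrices). In the classification of classical Lie algebras, the special linear algebra sl(n+1) has type A_n; here n = 5, so the Dynkin diagram is a chain of 5 nodes with single edges (A_5). Hence the type is A_5.

A5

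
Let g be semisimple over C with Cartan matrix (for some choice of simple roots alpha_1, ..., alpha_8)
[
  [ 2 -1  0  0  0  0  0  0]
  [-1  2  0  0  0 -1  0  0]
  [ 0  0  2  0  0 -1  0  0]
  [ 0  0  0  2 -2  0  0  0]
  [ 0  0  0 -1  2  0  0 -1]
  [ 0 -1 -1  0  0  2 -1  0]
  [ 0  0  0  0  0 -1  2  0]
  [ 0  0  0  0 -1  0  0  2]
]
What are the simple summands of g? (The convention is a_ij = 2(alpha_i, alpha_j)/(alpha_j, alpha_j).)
type C_3 ⊕ type D_5

The diagram associated to this matrix has two connected components: the simple roots {alpha_4, alpha_5, alpha_8} form a chain of 3 nodes with a double edge at one end; the terminal node there is the unique long simple root (C_3), and {alpha_1, alpha_2, alpha_3, alpha_6, alpha_7} form a chain of 3 nodes with a fork of two nodes at one end (D_5). A semisimple Lie algebra decomposes uniquely as the direct sum of simple ideals, one per connected component of its Dynkin diagram, so g ≅ C_3 ⊕ D_5 (dimension 21 + 45 = 66).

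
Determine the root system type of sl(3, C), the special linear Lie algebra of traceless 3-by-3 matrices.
A_2

This is sl(3), which has dimension 3^2 - 1 = 8 and rank 3 - 1 = 2 (a Cartan subalgebra is the diagonal traceless matrices). In the classification of classical Lie algebras, the special linear algebra sl(n+1) has type A_n; here n = 2, so the Dynkin diagram is a chain of 2 nodes with single edges (A_2). Hence the type is A_2.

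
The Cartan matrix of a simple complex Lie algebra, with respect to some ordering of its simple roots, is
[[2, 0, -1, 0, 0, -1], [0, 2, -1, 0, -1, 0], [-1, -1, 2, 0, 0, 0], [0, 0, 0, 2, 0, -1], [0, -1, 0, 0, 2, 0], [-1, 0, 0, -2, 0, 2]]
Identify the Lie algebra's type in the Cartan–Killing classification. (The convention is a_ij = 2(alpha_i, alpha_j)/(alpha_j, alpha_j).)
B6

The matrix has rank 6 with 2's on the diagonal. Reading the off-diagonal entries as Dynkin edges (a single edge where a_ij = a_ji = -1; a double or triple edge where a_ij * a_ji = 2 or 3), the diagram is a chain of 6 nodes with a double edge at one end; the terminal node there is the unique short simple root (B_6). One simple-root ordering that puts it in standard form is (alpha_5, alpha_2, alpha_3, alpha_1, alpha_6, alpha_4). So the algebra is type B_6, i.e. so(13).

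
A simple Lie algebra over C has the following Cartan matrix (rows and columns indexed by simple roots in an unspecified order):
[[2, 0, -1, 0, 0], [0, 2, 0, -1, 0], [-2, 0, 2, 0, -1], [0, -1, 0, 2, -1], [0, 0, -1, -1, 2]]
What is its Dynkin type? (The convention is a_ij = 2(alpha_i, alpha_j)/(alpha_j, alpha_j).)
B5

The matrix has rank 5 with 2's on the diagonal. Reading the off-diagonal entries as Dynkin edges (a single edge where a_ij = a_ji = -1; a double or triple edge where a_ij * a_ji = 2 or 3), the diagram is a chain of 5 nodes with a double edge at one end; the terminal node there is the unique short simple root (B_5). One simple-root ordering that puts it in standard form is (alpha_2, alpha_4, alpha_5, alpha_3, alpha_1). So the algebra is type B_5, i.e. so(11).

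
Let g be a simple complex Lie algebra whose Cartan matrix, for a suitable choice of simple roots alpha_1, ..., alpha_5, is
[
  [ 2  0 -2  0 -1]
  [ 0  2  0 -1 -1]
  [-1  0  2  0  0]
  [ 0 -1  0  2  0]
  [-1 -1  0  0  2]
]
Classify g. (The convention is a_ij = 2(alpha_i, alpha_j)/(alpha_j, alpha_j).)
type B_5

The matrix has rank 5 with 2's on the diagonal. Reading the off-diagonal entries as Dynkin edges (a single edge where a_ij = a_ji = -1; a double or triple edge where a_ij * a_ji = 2 or 3), the diagram is a chain of 5 nodes with a double edge at one end; the terminal node there is the unique short simple root (B_5). One simple-root ordering that puts it in standard form is (alpha_4, alpha_2, alpha_5, alpha_1, alpha_3). So the algebra is type B_5, i.e. so(11).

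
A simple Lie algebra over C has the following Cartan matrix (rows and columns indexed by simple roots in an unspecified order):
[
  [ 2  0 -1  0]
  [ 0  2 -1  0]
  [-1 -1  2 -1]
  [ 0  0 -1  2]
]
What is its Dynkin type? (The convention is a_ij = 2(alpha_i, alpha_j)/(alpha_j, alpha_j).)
The matrix has rank 4 with 2's on the diagonal. Reading the off-diagonal entries as Dynkin edges (a single edge where a_ij = a_ji = -1; a double or triple edge where a_ij * a_ji = 2 or 3), the diagram is a chain of 2 nodes with a fork of two nodes at one end (D_4). One simple-root ordering that puts it in standard form is (alpha_2, alpha_3, alpha_1, alpha_4). So the algebra is type D_4, i.e. so(8).

D_4 (so(8))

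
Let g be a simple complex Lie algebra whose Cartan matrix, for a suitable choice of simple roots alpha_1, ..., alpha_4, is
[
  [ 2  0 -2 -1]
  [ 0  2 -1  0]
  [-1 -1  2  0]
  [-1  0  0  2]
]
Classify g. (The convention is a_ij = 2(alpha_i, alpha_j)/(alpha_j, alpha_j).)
The matrix has rank 4 with 2's on the diagonal. Reading the off-diagonal entries as Dynkin edges (a single edge where a_ij = a_ji = -1; a double or triple edge where a_ij * a_ji = 2 or 3), the diagram is a chain of 4 nodes with a double edge between the middle two (F_4). One simple-root ordering that puts it in standard form is (alpha_4, alpha_1, alpha_3, alpha_2). So the algebra is type F_4.

F4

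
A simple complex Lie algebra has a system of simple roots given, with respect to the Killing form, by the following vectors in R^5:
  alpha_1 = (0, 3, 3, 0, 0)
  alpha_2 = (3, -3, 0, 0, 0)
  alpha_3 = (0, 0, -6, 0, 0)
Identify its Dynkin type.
C_3 (sp(6))

Compute the Cartan integers a_ij = 2(alpha_i, alpha_j)/(alpha_j, alpha_j); the resulting 3x3 Cartan matrix is
[[2, -1, -1], [-1, 2, 0], [-2, 0, 2]].
The roots have two lengths (squared-length ratio 2:1); the short ones are alpha_{1,2}. The associated Dynkin diagram is a chain of 3 nodes with a double edge at one end; the terminal node there is the unique long simple root (C_3), so the type is C_3 (the algebra sp(6)).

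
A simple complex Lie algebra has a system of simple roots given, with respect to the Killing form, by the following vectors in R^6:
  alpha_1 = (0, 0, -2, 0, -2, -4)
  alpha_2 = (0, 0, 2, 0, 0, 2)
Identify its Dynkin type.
G2

Compute the Cartan integers a_ij = 2(alpha_i, alpha_j)/(alpha_j, alpha_j); the resulting 2x2 Cartan matrix is
[[2, -3], [-1, 2]].
The roots have two lengths (squared-length ratio 3:1); the short ones are alpha_{2}. The associated Dynkin diagram is two nodes joined by a triple edge (G_2), so the type is G_2.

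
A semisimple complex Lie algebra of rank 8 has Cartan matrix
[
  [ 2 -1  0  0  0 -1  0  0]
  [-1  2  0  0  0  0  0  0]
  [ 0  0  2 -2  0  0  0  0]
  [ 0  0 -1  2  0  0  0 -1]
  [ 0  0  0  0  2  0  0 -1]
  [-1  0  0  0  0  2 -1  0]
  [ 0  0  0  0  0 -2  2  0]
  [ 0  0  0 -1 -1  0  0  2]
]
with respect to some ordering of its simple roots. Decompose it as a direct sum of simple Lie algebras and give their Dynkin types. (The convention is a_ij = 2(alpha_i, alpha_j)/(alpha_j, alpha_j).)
The diagram associated to this matrix has two connected components: the simple roots {alpha_1, alpha_2, alpha_6, alpha_7} form a chain of 4 nodes with a double edge at one end; the terminal node there is the unique long simple root (C_4), and {alpha_3, alpha_4, alpha_5, alpha_8} form a chain of 4 nodes with a double edge at one end; the terminal node there is the unique long simple root (C_4). A semisimple Lie algebra decomposes uniquely as the direct sum of simple ideals, one per connected component of its Dynkin diagram, so g ≅ C_4 ⊕ C_4 (dimension 36 + 36 = 72).

C_4 ⊕ C_4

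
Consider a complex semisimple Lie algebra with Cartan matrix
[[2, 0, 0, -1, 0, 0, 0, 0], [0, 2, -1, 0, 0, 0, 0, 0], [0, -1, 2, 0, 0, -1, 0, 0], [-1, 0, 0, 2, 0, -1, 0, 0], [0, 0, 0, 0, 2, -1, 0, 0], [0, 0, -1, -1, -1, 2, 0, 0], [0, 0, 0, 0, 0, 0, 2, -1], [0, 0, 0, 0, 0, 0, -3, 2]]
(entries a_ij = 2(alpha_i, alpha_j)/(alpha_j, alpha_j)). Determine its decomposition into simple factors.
The diagram associated to this matrix has two connected components: the simple roots {alpha_1, alpha_2, alpha_3, alpha_4, alpha_5, alpha_6} form a chain of 5 nodes with one extra node attached to the third node from one end (E_6), and {alpha_7, alpha_8} form two nodes joined by a triple edge (G_2). A semisimple Lie algebra decomposes uniquely as the direct sum of simple ideals, one per connected component of its Dynkin diagram, so g ≅ E_6 ⊕ G_2 (dimension 78 + 14 = 92).

E_6 ⊕ G_2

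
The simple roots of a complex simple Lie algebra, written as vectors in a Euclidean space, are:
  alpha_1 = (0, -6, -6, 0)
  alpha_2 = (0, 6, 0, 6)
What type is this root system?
A2

Compute the Cartan integers a_ij = 2(alpha_i, alpha_j)/(alpha_j, alpha_j); the resulting 2x2 Cartan matrix is
[[2, -1], [-1, 2]].
All simple roots have the same length, so the diagram is simply laced. The associated Dynkin diagram is a chain of 2 nodes with single edges (A_2), so the type is A_2 (the algebra sl(3)).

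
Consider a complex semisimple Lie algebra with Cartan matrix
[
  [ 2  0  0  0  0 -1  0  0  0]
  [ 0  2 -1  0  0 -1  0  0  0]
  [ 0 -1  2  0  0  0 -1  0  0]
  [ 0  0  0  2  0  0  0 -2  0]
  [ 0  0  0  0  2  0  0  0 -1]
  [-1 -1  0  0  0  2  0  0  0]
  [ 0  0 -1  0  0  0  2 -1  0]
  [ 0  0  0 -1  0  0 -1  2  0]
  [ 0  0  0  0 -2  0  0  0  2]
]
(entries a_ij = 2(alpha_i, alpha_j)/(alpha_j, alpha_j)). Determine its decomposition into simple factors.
B_2 ⊕ C_7

The diagram associated to this matrix has two connected components: the simple roots {alpha_5, alpha_9} form a chain of 2 nodes with a double edge at one end; the terminal node there is the unique short simple root (B_2), and {alpha_1, alpha_2, alpha_3, alpha_4, alpha_6, alpha_7, alpha_8} form a chain of 7 nodes with a double edge at one end; the terminal node there is the unique long simple root (C_7). A semisimple Lie algebra decomposes uniquely as the direct sum of simple ideals, one per connected component of its Dynkin diagram, so g ≅ B_2 ⊕ C_7 (dimension 10 + 105 = 115).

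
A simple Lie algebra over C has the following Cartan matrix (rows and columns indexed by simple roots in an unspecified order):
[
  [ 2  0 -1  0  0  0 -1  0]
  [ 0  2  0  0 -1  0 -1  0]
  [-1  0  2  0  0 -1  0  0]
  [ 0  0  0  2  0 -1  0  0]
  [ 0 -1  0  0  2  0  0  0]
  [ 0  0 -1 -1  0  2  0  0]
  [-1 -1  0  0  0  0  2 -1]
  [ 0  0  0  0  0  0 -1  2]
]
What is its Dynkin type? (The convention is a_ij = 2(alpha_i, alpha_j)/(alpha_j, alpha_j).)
The matrix has rank 8 with 2's on the diagonal. Reading the off-diagonal entries as Dynkin edges (a single edge where a_ij = a_ji = -1; a double or triple edge where a_ij * a_ji = 2 or 3), the diagram is a chain of 7 nodes with one extra node attached to the third node from one end (E_8). One simple-root ordering that puts it in standard form is (alpha_5, alpha_8, alpha_2, alpha_7, alpha_1, alpha_3, alpha_6, alpha_4). So the algebra is type E_8.

type E_8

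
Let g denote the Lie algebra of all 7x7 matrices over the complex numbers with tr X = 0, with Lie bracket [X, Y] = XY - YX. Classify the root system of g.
type A_6

This is sl(7), which has dimension 7^2 - 1 = 48 and rank 7 - 1 = 6 (a Cartan subalgebra is the diagonal traceless matrices). In the classification of classical Lie algebras, the special linear algebra sl(n+1) has type A_n; here n = 6, so the Dynkin diagram is a chain of 6 nodes with single edges (A_6). Hence the type is A_6.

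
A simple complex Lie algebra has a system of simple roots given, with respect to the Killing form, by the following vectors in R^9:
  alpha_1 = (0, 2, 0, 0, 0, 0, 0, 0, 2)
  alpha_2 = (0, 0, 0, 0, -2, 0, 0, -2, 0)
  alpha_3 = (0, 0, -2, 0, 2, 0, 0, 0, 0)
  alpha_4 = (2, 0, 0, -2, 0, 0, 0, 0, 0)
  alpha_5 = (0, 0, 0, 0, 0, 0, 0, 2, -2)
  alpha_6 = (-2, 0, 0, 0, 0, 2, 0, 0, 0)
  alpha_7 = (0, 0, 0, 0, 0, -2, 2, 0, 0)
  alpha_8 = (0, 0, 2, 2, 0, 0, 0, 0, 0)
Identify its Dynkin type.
Compute the Cartan integers a_ij = 2(alpha_i, alpha_j)/(alpha_j, alpha_j); the resulting 8x8 Cartan matrix is
[[2, 0, 0, 0, -1, 0, 0, 0], [0, 2, -1, 0, -1, 0, 0, 0], [0, -1, 2, 0, 0, 0, 0, -1], [0, 0, 0, 2, 0, -1, 0, -1], [-1, -1, 0, 0, 2, 0, 0, 0], [0, 0, 0, -1, 0, 2, -1, 0], [0, 0, 0, 0, 0, -1, 2, 0], [0, 0, -1, -1, 0, 0, 0, 2]].
All simple roots have the same length, so the diagram is simply laced. The associated Dynkin diagram is a chain of 8 nodes with single edges (A_8), so the type is A_8 (the algebra sl(9)).

type A_8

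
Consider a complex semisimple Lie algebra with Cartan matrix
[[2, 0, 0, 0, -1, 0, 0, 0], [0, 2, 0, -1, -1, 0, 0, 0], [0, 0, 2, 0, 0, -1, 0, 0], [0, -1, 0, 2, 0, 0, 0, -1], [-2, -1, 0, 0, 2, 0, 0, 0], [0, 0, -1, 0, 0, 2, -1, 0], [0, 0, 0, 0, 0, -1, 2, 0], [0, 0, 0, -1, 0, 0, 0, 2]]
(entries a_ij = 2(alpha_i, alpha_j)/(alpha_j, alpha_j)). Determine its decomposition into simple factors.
A_3 + B_5

The diagram associated to this matrix has two connected components: the simple roots {alpha_3, alpha_6, alpha_7} form a chain of 3 nodes with single edges (A_3), and {alpha_1, alpha_2, alpha_4, alpha_5, alpha_8} form a chain of 5 nodes with a double edge at one end; the terminal node there is the unique short simple root (B_5). A semisimple Lie algebra decomposes uniquely as the direct sum of simple ideals, one per connected component of its Dynkin diagram, so g ≅ A_3 ⊕ B_5 (dimension 15 + 55 = 70).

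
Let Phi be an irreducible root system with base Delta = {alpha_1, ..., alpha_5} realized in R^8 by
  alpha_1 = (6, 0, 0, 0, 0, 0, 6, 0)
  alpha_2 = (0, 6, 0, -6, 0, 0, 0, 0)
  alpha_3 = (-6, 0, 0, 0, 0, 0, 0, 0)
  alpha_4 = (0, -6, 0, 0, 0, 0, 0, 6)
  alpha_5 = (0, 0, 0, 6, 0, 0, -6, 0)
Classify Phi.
Compute the Cartan integers a_ij = 2(alpha_i, alpha_j)/(alpha_j, alpha_j); the resulting 5x5 Cartan matrix is
[[2, 0, -2, 0, -1], [0, 2, 0, -1, -1], [-1, 0, 2, 0, 0], [0, -1, 0, 2, 0], [-1, -1, 0, 0, 2]].
The roots have two lengths (squared-length ratio 2:1); the short ones are alpha_{3}. The associated Dynkin diagram is a chain of 5 nodes with a double edge at one end; the terminal node there is the unique short simple root (B_5), so the type is B_5 (the algebra so(11)).

B5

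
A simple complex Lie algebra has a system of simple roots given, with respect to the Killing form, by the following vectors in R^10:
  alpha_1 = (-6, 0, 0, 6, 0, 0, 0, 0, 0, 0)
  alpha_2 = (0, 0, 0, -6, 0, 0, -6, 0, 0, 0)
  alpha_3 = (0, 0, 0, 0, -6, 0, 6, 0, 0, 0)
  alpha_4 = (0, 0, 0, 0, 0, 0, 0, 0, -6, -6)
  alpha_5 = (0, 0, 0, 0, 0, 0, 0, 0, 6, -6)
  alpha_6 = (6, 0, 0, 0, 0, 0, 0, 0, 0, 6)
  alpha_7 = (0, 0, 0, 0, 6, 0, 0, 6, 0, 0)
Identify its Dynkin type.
D_7

Compute the Cartan integers a_ij = 2(alpha_i, alpha_j)/(alpha_j, alpha_j); the resulting 7x7 Cartan matrix is
[[2, -1, 0, 0, 0, -1, 0], [-1, 2, -1, 0, 0, 0, 0], [0, -1, 2, 0, 0, 0, -1], [0, 0, 0, 2, 0, -1, 0], [0, 0, 0, 0, 2, -1, 0], [-1, 0, 0, -1, -1, 2, 0], [0, 0, -1, 0, 0, 0, 2]].
All simple roots have the same length, so the diagram is simply laced. The associated Dynkin diagram is a chain of 5 nodes with a fork of two nodes at one end (D_7), so the type is D_7 (the algebra so(14)).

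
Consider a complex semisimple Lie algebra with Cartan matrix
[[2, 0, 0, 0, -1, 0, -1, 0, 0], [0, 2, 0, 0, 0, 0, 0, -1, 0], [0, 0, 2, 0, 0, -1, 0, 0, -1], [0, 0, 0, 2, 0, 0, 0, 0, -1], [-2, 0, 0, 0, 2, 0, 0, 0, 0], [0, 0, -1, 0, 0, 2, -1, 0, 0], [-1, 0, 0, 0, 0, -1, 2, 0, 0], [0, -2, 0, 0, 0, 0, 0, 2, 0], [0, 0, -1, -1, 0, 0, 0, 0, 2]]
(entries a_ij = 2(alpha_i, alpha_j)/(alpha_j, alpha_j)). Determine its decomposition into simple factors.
The diagram associated to this matrix has two connected components: the simple roots {alpha_2, alpha_8} form a chain of 2 nodes with a double edge at one end; the terminal node there is the unique short simple root (B_2), and {alpha_1, alpha_3, alpha_4, alpha_5, alpha_6, alpha_7, alpha_9} form a chain of 7 nodes with a double edge at one end; the terminal node there is the unique long simple root (C_7). A semisimple Lie algebra decomposes uniquely as the direct sum of simple ideals, one per connected component of its Dynkin diagram, so g ≅ B_2 ⊕ C_7 (dimension 10 + 105 = 115).

type B_2 ⊕ type C_7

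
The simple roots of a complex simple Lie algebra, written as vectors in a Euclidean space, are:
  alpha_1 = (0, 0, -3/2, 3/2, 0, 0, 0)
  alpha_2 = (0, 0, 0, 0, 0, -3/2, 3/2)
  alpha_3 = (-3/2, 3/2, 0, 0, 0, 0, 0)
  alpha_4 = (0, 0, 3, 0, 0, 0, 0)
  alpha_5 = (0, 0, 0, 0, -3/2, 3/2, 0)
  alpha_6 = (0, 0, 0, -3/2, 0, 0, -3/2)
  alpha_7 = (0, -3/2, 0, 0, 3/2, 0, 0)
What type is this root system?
Compute the Cartan integers a_ij = 2(alpha_i, alpha_j)/(alpha_j, alpha_j); the resulting 7x7 Cartan matrix is
[[2, 0, 0, -1, 0, -1, 0], [0, 2, 0, 0, -1, -1, 0], [0, 0, 2, 0, 0, 0, -1], [-2, 0, 0, 2, 0, 0, 0], [0, -1, 0, 0, 2, 0, -1], [-1, -1, 0, 0, 0, 2, 0], [0, 0, -1, 0, -1, 0, 2]].
The roots have two lengths (squared-length ratio 2:1); the short ones are alpha_{1,2,3,5,6,7}. The associated Dynkin diagram is a chain of 7 nodes with a double edge at one end; the terminal node there is the unique long simple root (C_7), so the type is C_7 (the algebra sp(14)).

C_7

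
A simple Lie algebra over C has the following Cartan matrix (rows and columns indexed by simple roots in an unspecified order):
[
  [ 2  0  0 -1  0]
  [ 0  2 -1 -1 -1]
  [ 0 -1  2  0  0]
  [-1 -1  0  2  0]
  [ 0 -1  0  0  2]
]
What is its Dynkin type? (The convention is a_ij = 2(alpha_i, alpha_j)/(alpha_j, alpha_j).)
The matrix has rank 5 with 2's on the diagonal. Reading the off-diagonal entries as Dynkin edges (a single edge where a_ij = a_ji = -1; a double or triple edge where a_ij * a_ji = 2 or 3), the diagram is a chain of 3 nodes with a fork of two nodes at one end (D_5). One simple-root ordering that puts it in standard form is (alpha_1, alpha_4, alpha_2, alpha_3, alpha_5). So the algebra is type D_5, i.e. so(10).

D_5 (so(10))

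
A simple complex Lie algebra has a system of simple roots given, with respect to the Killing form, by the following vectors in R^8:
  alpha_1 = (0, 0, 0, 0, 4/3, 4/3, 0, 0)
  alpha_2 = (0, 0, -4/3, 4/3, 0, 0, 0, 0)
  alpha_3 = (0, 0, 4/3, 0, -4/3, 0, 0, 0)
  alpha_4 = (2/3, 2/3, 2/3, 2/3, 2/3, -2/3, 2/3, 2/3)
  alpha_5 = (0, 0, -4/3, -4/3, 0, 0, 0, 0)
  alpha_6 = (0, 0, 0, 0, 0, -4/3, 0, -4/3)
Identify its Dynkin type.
E_6

Compute the Cartan integers a_ij = 2(alpha_i, alpha_j)/(alpha_j, alpha_j); the resulting 6x6 Cartan matrix is
[[2, 0, -1, 0, 0, -1], [0, 2, -1, 0, 0, 0], [-1, -1, 2, 0, -1, 0], [0, 0, 0, 2, -1, 0], [0, 0, -1, -1, 2, 0], [-1, 0, 0, 0, 0, 2]].
All simple roots have the same length, so the diagram is simply laced. The associated Dynkin diagram is a chain of 5 nodes with one extra node attached to the third node from one end (E_6), so the type is E_6.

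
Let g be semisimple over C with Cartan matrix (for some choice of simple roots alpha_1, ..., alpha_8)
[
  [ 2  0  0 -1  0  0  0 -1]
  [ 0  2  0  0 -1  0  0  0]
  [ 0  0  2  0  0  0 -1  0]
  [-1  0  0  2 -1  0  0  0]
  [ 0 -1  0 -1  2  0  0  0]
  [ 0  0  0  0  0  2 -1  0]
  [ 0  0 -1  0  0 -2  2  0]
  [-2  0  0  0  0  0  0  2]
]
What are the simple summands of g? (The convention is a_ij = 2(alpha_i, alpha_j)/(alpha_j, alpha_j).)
The diagram associated to this matrix has two connected components: the simple roots {alpha_3, alpha_6, alpha_7} form a chain of 3 nodes with a double edge at one end; the terminal node there is the unique short simple root (B_3), and {alpha_1, alpha_2, alpha_4, alpha_5, alpha_8} form a chain of 5 nodes with a double edge at one end; the terminal node there is the unique long simple root (C_5). A semisimple Lie algebra decomposes uniquely as the direct sum of simple ideals, one per connected component of its Dynkin diagram, so g ≅ B_3 ⊕ C_5 (dimension 21 + 55 = 76).

type B_3 + type C_5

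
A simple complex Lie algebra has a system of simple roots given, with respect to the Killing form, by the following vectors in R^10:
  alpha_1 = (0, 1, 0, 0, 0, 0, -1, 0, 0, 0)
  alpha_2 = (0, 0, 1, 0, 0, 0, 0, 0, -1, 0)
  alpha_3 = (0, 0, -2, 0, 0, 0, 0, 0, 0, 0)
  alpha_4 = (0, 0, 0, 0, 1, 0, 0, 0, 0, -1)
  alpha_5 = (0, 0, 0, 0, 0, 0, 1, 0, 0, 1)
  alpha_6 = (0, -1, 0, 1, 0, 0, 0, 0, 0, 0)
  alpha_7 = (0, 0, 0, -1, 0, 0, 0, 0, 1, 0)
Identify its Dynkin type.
C_7

Compute the Cartan integers a_ij = 2(alpha_i, alpha_j)/(alpha_j, alpha_j); the resulting 7x7 Cartan matrix is
[[2, 0, 0, 0, -1, -1, 0], [0, 2, -1, 0, 0, 0, -1], [0, -2, 2, 0, 0, 0, 0], [0, 0, 0, 2, -1, 0, 0], [-1, 0, 0, -1, 2, 0, 0], [-1, 0, 0, 0, 0, 2, -1], [0, -1, 0, 0, 0, -1, 2]].
The roots have two lengths (squared-length ratio 2:1); the short ones are alpha_{1,2,4,5,6,7}. The associated Dynkin diagram is a chain of 7 nodes with a double edge at one end; the terminal node there is the unique long simple root (C_7), so the type is C_7 (the algebra sp(14)).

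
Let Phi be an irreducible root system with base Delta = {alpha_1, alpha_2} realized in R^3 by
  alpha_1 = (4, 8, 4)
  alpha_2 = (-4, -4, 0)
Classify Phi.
Compute the Cartan integers a_ij = 2(alpha_i, alpha_j)/(alpha_j, alpha_j); the resulting 2x2 Cartan matrix is
[[2, -3], [-1, 2]].
The roots have two lengths (squared-length ratio 3:1); the short ones are alpha_{2}. The associated Dynkin diagram is two nodes joined by a triple edge (G_2), so the type is G_2.

G_2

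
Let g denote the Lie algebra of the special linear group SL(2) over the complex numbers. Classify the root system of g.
This is sl(2), which has dimension 2^2 - 1 = 3 and rank 2 - 1 = 1 (a Cartan subalgebra is the diagonal traceless matrices). In the classification of classical Lie algebras, the special linear algebra sl(n+1) has type A_n; here n = 1, so the Dynkin diagram is a chain of 1 nodes with single edges (A_1). Hence the type is A_1.

A1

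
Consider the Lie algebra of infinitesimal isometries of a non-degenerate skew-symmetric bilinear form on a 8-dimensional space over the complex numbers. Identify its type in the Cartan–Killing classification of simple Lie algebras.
This is sp(8), which has dimension 8(8+1)/2 = 36 and rank 8/2 = 4. In the classification of classical Lie algebras, the symplectic algebra sp(2n) has type C_n; here n = 4, so the Dynkin diagram is a chain of 4 nodes with a double edge at one end; the terminal node there is the unique long simple root (C_4). Hence the type is C_4.

C_4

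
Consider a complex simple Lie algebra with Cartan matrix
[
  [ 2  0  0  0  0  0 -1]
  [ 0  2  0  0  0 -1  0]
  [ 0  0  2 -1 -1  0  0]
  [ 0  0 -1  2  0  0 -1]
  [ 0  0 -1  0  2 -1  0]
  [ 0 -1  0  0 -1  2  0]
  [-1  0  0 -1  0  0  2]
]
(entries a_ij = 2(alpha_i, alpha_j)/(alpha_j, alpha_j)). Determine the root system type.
A_7 (sl(8))

The matrix has rank 7 with 2's on the diagonal. Reading the off-diagonal entries as Dynkin edges (a single edge where a_ij = a_ji = -1; a double or triple edge where a_ij * a_ji = 2 or 3), the diagram is a chain of 7 nodes with single edges (A_7). One simple-root ordering that puts it in standard form is (alpha_2, alpha_6, alpha_5, alpha_3, alpha_4, alpha_7, alpha_1). So the algebra is type A_7, i.e. sl(8).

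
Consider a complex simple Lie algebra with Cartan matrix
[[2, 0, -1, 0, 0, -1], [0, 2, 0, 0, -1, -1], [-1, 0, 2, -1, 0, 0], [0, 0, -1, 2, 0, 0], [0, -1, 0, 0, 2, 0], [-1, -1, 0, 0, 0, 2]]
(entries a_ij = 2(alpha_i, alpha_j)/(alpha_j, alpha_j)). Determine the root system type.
The matrix has rank 6 with 2's on the diagonal. Reading the off-diagonal entries as Dynkin edges (a single edge where a_ij = a_ji = -1; a double or triple edge where a_ij * a_ji = 2 or 3), the diagram is a chain of 6 nodes with single edges (A_6). One simple-root ordering that puts it in standard form is (alpha_5, alpha_2, alpha_6, alpha_1, alpha_3, alpha_4). So the algebra is type A_6, i.e. sl(7).

type A_6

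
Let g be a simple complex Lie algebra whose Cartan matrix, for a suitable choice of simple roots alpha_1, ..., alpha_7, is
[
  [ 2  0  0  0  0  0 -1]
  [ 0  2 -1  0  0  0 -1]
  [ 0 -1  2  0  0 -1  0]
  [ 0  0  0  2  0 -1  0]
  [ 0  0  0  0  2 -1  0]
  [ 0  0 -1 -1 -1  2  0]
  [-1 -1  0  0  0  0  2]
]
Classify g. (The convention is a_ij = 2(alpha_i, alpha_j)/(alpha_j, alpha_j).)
D7

The matrix has rank 7 with 2's on the diagonal. Reading the off-diagonal entries as Dynkin edges (a single edge where a_ij = a_ji = -1; a double or triple edge where a_ij * a_ji = 2 or 3), the diagram is a chain of 5 nodes with a fork of two nodes at one end (D_7). One simple-root ordering that puts it in standard form is (alpha_1, alpha_7, alpha_2, alpha_3, alpha_6, alpha_4, alpha_5). So the algebra is type D_7, i.e. so(14).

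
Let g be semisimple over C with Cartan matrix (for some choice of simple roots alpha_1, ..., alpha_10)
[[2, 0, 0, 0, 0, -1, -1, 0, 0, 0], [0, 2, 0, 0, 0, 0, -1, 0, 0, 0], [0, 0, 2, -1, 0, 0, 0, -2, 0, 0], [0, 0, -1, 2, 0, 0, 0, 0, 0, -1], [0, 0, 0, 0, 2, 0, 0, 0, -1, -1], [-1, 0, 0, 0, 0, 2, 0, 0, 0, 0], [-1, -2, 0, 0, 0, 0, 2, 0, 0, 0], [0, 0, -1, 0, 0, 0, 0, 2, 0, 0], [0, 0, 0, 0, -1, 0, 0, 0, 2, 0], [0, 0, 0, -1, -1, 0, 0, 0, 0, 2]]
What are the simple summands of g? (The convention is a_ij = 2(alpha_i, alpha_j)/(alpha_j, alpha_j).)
The diagram associated to this matrix has two connected components: the simple roots {alpha_1, alpha_2, alpha_6, alpha_7} form a chain of 4 nodes with a double edge at one end; the terminal node there is the unique short simple root (B_4), and {alpha_3, alpha_4, alpha_5, alpha_8, alpha_9, alpha_10} form a chain of 6 nodes with a double edge at one end; the terminal node there is the unique short simple root (B_6). A semisimple Lie algebra decomposes uniquely as the direct sum of simple ideals, one per connected component of its Dynkin diagram, so g ≅ B_4 ⊕ B_6 (dimension 36 + 78 = 114).

B4 ⊕ B6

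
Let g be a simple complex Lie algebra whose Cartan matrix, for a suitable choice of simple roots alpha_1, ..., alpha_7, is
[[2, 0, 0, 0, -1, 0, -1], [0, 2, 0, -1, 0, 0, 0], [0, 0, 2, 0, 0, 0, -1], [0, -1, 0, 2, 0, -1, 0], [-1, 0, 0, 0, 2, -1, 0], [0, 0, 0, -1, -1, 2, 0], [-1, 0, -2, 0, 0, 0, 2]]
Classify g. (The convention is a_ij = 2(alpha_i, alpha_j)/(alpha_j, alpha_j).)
B_7

The matrix has rank 7 with 2's on the diagonal. Reading the off-diagonal entries as Dynkin edges (a single edge where a_ij = a_ji = -1; a double or triple edge where a_ij * a_ji = 2 or 3), the diagram is a chain of 7 nodes with a double edge at one end; the terminal node there is the unique short simple root (B_7). One simple-root ordering that puts it in standard form is (alpha_2, alpha_4, alpha_6, alpha_5, alpha_1, alpha_7, alpha_3). So the algebra is type B_7, i.e. so(15).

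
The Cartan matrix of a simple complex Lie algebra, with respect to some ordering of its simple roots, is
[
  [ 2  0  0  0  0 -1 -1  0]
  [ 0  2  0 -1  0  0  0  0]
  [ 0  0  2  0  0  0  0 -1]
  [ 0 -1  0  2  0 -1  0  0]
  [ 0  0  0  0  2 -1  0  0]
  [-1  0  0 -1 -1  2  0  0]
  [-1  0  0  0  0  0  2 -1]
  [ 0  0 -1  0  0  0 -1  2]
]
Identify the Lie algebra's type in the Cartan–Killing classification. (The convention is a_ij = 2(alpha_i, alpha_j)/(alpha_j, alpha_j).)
The matrix has rank 8 with 2's on the diagonal. Reading the off-diagonal entries as Dynkin edges (a single edge where a_ij = a_ji = -1; a double or triple edge where a_ij * a_ji = 2 or 3), the diagram is a chain of 7 nodes with one extra node attached to the third node from one end (E_8). One simple-root ordering that puts it in standard form is (alpha_2, alpha_5, alpha_4, alpha_6, alpha_1, alpha_7, alpha_8, alpha_3). So the algebra is type E_8.

E_8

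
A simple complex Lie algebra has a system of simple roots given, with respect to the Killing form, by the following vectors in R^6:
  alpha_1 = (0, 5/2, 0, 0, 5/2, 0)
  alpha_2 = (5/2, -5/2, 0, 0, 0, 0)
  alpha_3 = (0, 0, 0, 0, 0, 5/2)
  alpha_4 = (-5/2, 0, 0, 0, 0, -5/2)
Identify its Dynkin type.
B_4

Compute the Cartan integers a_ij = 2(alpha_i, alpha_j)/(alpha_j, alpha_j); the resulting 4x4 Cartan matrix is
[[2, -1, 0, 0], [-1, 2, 0, -1], [0, 0, 2, -1], [0, -1, -2, 2]].
The roots have two lengths (squared-length ratio 2:1); the short ones are alpha_{3}. The associated Dynkin diagram is a chain of 4 nodes with a double edge at one end; the terminal node there is the unique short simple root (B_4), so the type is B_4 (the algebra so(9)).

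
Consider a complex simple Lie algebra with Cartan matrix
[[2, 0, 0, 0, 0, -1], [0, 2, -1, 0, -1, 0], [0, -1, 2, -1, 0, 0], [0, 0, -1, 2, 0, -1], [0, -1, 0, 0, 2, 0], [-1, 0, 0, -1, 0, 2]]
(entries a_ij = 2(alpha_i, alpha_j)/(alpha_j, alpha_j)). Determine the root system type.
The matrix has rank 6 with 2's on the diagonal. Reading the off-diagonal entries as Dynkin edges (a single edge where a_ij = a_ji = -1; a double or triple edge where a_ij * a_ji = 2 or 3), the diagram is a chain of 6 nodes with single edges (A_6). One simple-root ordering that puts it in standard form is (alpha_5, alpha_2, alpha_3, alpha_4, alpha_6, alpha_1). So the algebra is type A_6, i.e. sl(7).

A_6 (sl(7))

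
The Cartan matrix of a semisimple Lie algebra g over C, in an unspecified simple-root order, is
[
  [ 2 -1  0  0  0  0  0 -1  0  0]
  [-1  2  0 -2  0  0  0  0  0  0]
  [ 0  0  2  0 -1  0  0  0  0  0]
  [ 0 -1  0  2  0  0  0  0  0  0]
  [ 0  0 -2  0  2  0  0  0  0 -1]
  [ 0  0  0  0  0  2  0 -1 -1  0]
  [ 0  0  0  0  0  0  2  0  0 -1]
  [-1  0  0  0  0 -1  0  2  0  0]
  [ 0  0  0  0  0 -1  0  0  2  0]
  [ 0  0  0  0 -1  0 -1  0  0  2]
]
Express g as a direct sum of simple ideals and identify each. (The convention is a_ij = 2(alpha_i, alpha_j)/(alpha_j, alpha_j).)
The diagram associated to this matrix has two connected components: the simple roots {alpha_3, alpha_5, alpha_7, alpha_10} form a chain of 4 nodes with a double edge at one end; the terminal node there is the unique short simple root (B_4), and {alpha_1, alpha_2, alpha_4, alpha_6, alpha_8, alpha_9} form a chain of 6 nodes with a double edge at one end; the terminal node there is the unique short simple root (B_6). A semisimple Lie algebra decomposes uniquely as the direct sum of simple ideals, one per connected component of its Dynkin diagram, so g ≅ B_4 ⊕ B_6 (dimension 36 + 78 = 114).

B_4 ⊕ B_6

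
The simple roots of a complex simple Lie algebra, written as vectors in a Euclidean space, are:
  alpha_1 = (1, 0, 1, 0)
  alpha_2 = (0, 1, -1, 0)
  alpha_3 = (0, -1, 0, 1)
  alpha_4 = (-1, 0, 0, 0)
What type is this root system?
B_4 (so(9))

Compute the Cartan integers a_ij = 2(alpha_i, alpha_j)/(alpha_j, alpha_j); the resulting 4x4 Cartan matrix is
[[2, -1, 0, -2], [-1, 2, -1, 0], [0, -1, 2, 0], [-1, 0, 0, 2]].
The roots have two lengths (squared-length ratio 2:1); the short ones are alpha_{4}. The associated Dynkin diagram is a chain of 4 nodes with a double edge at one end; the terminal node there is the unique short simple root (B_4), so the type is B_4 (the algebra so(9)).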